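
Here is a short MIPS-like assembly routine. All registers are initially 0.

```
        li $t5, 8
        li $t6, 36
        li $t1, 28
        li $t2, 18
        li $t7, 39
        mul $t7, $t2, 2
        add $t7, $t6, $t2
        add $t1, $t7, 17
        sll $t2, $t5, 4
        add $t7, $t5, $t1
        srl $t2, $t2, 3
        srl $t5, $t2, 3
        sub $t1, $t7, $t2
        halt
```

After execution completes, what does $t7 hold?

li $t5, 8 → $t5=8
li $t6, 36 → $t6=36
li $t1, 28 → $t1=28
li $t2, 18 → $t2=18
li $t7, 39 → $t7=39
mul $t7, $t2, 2 → $t7=18*2=36
add $t7, $t6, $t2 → $t7=36+18=54
add $t1, $t7, 17 → $t1=54+17=71
sll $t2, $t5, 4 → $t2=8<<4=128
add $t7, $t5, $t1 → $t7=8+71=79
srl $t2, $t2, 3 → $t2=128>>3=16
srl $t5, $t2, 3 → $t5=16>>3=2
sub $t1, $t7, $t2 → $t1=79-16=63
halt.

79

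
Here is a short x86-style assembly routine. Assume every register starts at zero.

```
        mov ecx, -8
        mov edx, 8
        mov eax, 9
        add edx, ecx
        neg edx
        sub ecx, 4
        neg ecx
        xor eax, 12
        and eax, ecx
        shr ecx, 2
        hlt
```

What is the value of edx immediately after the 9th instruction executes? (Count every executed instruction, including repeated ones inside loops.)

ecx=-8
edx=8
eax=9
edx=8+(-8)=0
edx=-(0)=0
ecx=(-8)-4=-12
ecx=-(-12)=12
eax=9^12=5
eax=5&12=4
After step 9: edx = 0.

0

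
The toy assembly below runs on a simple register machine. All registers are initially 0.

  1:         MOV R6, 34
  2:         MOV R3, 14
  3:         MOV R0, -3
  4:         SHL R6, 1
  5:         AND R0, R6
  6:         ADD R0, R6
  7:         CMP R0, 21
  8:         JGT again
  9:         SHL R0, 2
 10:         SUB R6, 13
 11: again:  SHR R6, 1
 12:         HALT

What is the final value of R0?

136

after MOV R6, 34: R6=34
after MOV R3, 14: R3=14
after MOV R0, -3: R0=-3
after SHL R6, 1: R6=34<<1=68
after AND R0, R6: R0=(-3)&68=68
after ADD R0, R6: R0=68+68=136
CMP R0, 21  (cmp 136,21)
JGT again: taken
after SHR R6, 1: R6=68>>1=34
halt.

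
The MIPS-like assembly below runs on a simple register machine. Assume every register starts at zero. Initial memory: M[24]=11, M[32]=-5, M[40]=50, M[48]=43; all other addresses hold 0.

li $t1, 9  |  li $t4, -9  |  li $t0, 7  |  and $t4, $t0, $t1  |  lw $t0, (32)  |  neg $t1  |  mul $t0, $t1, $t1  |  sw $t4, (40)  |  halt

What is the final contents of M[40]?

1

li $t1, 9 → $t1=9
li $t4, -9 → $t4=-9
li $t0, 7 → $t0=7
and $t4, $t0, $t1 → $t4=7&9=1
lw $t0, (32) → $t0=M[32]=-5
neg $t1 → $t1=-(9)=-9
mul $t0, $t1, $t1 → $t0=(-9)*(-9)=81
sw $t4, (40) → M[40]=1
halt.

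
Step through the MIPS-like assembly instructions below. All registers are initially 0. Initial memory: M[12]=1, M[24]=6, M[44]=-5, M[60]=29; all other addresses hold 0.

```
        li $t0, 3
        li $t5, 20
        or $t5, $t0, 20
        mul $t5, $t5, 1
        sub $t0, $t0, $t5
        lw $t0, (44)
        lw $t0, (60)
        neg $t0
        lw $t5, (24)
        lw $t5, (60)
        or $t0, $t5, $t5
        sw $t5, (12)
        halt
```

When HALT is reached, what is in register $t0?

29

li $t0, 3 → $t0=3
li $t5, 20 → $t5=20
or $t5, $t0, 20 → $t5=3|20=23
mul $t5, $t5, 1 → $t5=23*1=23
sub $t0, $t0, $t5 → $t0=3-23=-20
lw $t0, (44) → $t0=M[44]=-5
lw $t0, (60) → $t0=M[60]=29
neg $t0 → $t0=-(29)=-29
lw $t5, (24) → $t5=M[24]=6
lw $t5, (60) → $t5=M[60]=29
or $t0, $t5, $t5 → $t0=29|29=29
sw $t5, (12) → M[12]=29
halt.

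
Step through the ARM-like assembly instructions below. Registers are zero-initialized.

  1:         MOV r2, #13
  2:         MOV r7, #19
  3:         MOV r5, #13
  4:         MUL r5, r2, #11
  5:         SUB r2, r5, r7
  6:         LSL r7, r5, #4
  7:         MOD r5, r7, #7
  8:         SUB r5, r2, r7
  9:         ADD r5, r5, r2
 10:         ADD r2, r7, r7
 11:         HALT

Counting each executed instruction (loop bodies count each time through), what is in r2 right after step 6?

after MOV r2, #13: r2=13
after MOV r7, #19: r7=19
after MOV r5, #13: r5=13
after MUL r5, r2, #11: r5=13*11=143
after SUB r2, r5, r7: r2=143-19=124
after LSL r7, r5, #4: r7=143<<4=2288
After step 6: r2 = 124.

124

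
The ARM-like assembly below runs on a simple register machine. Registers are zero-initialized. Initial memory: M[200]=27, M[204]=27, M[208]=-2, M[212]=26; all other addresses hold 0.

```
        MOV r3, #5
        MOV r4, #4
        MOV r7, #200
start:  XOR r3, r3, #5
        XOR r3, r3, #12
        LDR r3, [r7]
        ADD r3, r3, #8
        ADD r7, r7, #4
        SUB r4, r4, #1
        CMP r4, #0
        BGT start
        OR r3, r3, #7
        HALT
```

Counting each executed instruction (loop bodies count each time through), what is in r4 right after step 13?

3

MOV r3, #5 → r3=5
MOV r4, #4 → r4=4
MOV r7, #200 → r7=200
XOR r3, r3, #5 → r3=5^5=0
XOR r3, r3, #12 → r3=0^12=12
LDR r3, [r7] → r3=M[200]=27
ADD r3, r3, #8 → r3=27+8=35
ADD r7, r7, #4 → r7=200+4=204
SUB r4, r4, #1 → r4=4-1=3
CMP r4, #0  (cmp 3,0)
BGT start: taken
XOR r3, r3, #5 → r3=35^5=38
XOR r3, r3, #12 → r3=38^12=42
After step 13: r4 = 3.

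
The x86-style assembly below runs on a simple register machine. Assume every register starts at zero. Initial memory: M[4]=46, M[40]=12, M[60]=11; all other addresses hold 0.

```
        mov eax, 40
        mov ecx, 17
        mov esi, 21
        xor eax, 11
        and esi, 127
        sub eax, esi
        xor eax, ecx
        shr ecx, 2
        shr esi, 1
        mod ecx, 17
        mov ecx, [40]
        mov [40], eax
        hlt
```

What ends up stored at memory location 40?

eax=40
ecx=17
esi=21
eax=40^11=35
esi=21&127=21
eax=35-21=14
eax=14^17=31
ecx=17>>2=4
esi=21>>1=10
ecx=4%17=4
ecx=M[40]=12
mov [40], eax → M[40]=31
halt.

31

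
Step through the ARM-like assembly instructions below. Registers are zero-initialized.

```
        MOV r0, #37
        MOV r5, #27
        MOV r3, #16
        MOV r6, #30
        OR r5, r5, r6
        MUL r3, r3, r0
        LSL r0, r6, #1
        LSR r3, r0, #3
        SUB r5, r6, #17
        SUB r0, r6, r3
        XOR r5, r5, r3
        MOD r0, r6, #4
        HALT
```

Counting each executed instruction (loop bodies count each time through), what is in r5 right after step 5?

MOV r0, #37 → r0=37
MOV r5, #27 → r5=27
MOV r3, #16 → r3=16
MOV r6, #30 → r6=30
OR r5, r5, r6 → r5=27|30=31
After step 5: r5 = 31.

31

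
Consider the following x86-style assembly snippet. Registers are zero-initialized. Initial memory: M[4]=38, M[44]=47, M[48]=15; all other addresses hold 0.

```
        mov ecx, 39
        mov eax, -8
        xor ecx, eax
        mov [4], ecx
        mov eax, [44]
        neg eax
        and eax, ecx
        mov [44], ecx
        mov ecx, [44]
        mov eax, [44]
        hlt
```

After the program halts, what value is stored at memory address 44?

mov ecx, 39 → ecx=39
mov eax, -8 → eax=-8
xor ecx, eax → ecx=39^(-8)=-33
mov [4], ecx → M[4]=-33
mov eax, [44] → eax=M[44]=47
neg eax → eax=-(47)=-47
and eax, ecx → eax=(-47)&(-33)=-47
mov [44], ecx → M[44]=-33
mov ecx, [44] → ecx=M[44]=-33
mov eax, [44] → eax=M[44]=-33
halt.

-33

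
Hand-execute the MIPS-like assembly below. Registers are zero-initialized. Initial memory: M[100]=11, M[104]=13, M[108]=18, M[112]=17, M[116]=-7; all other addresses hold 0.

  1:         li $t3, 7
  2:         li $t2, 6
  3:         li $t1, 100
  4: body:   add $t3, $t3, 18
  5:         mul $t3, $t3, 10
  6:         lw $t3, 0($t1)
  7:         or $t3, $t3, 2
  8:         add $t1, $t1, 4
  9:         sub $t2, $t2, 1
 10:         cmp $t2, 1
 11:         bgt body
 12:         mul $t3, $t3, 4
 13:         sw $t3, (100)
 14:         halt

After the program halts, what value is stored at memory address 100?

after li $t3, 7: $t3=7
after li $t2, 6: $t2=6
after li $t1, 100: $t1=100
after add $t3, $t3, 18: $t3=7+18=25
after mul $t3, $t3, 10: $t3=25*10=250
after lw $t3, 0($t1): $t3=M[100]=11
after or $t3, $t3, 2: $t3=11|2=11
after add $t1, $t1, 4: $t1=100+4=104
after sub $t2, $t2, 1: $t2=6-1=5
cmp $t2, 1  (cmp 5,1)
bgt body: taken
after add $t3, $t3, 18: $t3=11+18=29
after mul $t3, $t3, 10: $t3=29*10=290
after lw $t3, 0($t1): $t3=M[104]=13
after or $t3, $t3, 2: $t3=13|2=15
after add $t1, $t1, 4: $t1=104+4=108
after sub $t2, $t2, 1: $t2=5-1=4
cmp $t2, 1  (cmp 4,1)
bgt body: taken
after add $t3, $t3, 18: $t3=15+18=33
after mul $t3, $t3, 10: $t3=33*10=330
after lw $t3, 0($t1): $t3=M[108]=18
after or $t3, $t3, 2: $t3=18|2=18
after add $t1, $t1, 4: $t1=108+4=112
after sub $t2, $t2, 1: $t2=4-1=3
cmp $t2, 1  (cmp 3,1)
bgt body: taken
after add $t3, $t3, 18: $t3=18+18=36
after mul $t3, $t3, 10: $t3=36*10=360
after lw $t3, 0($t1): $t3=M[112]=17
after or $t3, $t3, 2: $t3=17|2=19
after add $t1, $t1, 4: $t1=112+4=116
after sub $t2, $t2, 1: $t2=3-1=2
cmp $t2, 1  (cmp 2,1)
bgt body: taken
after add $t3, $t3, 18: $t3=19+18=37
after mul $t3, $t3, 10: $t3=37*10=370
after lw $t3, 0($t1): $t3=M[116]=-7
after or $t3, $t3, 2: $t3=(-7)|2=-5
after add $t1, $t1, 4: $t1=116+4=120
after sub $t2, $t2, 1: $t2=2-1=1
cmp $t2, 1  (cmp 1,1)
bgt body: not taken
after mul $t3, $t3, 4: $t3=(-5)*4=-20
sw $t3, (100) → M[100]=-20
halt.

-20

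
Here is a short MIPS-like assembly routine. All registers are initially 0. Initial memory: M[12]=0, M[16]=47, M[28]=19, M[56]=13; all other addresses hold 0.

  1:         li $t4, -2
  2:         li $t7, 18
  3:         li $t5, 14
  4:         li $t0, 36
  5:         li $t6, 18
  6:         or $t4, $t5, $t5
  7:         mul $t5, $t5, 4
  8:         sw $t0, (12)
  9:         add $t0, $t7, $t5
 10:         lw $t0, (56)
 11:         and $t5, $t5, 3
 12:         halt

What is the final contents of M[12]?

36

after li $t4, -2: $t4=-2
after li $t7, 18: $t7=18
after li $t5, 14: $t5=14
after li $t0, 36: $t0=36
after li $t6, 18: $t6=18
after or $t4, $t5, $t5: $t4=14|14=14
after mul $t5, $t5, 4: $t5=14*4=56
sw $t0, (12) → M[12]=36
after add $t0, $t7, $t5: $t0=18+56=74
after lw $t0, (56): $t0=M[56]=13
after and $t5, $t5, 3: $t5=56&3=0
halt.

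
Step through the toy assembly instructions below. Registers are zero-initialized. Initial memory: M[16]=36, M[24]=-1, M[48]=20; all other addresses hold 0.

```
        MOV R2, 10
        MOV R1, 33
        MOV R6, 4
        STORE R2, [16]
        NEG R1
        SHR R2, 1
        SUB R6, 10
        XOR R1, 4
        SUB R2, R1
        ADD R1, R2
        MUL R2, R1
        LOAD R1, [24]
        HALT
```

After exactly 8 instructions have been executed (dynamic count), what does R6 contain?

R2=10
R1=33
R6=4
STORE R2, [16] → M[16]=10
R1=-(33)=-33
R2=10>>1=5
R6=4-10=-6
R1=(-33)^4=-37
After step 8: R6 = -6.

-6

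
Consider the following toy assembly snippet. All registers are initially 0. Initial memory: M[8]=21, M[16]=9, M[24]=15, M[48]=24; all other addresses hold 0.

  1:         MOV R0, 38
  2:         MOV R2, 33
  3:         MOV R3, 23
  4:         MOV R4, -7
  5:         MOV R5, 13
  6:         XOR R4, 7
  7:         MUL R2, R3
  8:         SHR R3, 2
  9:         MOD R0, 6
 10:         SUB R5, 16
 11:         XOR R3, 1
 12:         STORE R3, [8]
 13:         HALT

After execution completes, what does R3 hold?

4

R0=38
R2=33
R3=23
R4=-7
R5=13
R4=(-7)^7=-2
R2=33*23=759
R3=23>>2=5
R0=38%6=2
R5=13-16=-3
R3=5^1=4
STORE R3, [8] → M[8]=4
halt.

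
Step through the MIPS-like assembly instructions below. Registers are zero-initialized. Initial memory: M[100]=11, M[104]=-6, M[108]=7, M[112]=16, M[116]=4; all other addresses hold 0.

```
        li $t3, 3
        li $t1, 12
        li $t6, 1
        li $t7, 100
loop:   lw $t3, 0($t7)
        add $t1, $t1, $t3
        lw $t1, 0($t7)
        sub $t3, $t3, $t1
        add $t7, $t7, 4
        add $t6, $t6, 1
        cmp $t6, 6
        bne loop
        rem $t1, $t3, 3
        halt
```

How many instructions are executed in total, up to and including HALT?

46

li $t3, 3 → $t3=3
li $t1, 12 → $t1=12
li $t6, 1 → $t6=1
li $t7, 100 → $t7=100
lw $t3, 0($t7) → $t3=M[100]=11
add $t1, $t1, $t3 → $t1=12+11=23
lw $t1, 0($t7) → $t1=M[100]=11
sub $t3, $t3, $t1 → $t3=11-11=0
add $t7, $t7, 4 → $t7=100+4=104
add $t6, $t6, 1 → $t6=1+1=2
cmp $t6, 6  (cmp 2,6)
bne loop: taken
lw $t3, 0($t7) → $t3=M[104]=-6
add $t1, $t1, $t3 → $t1=11+(-6)=5
lw $t1, 0($t7) → $t1=M[104]=-6
sub $t3, $t3, $t1 → $t3=(-6)-(-6)=0
add $t7, $t7, 4 → $t7=104+4=108
add $t6, $t6, 1 → $t6=2+1=3
cmp $t6, 6  (cmp 3,6)
bne loop: taken
lw $t3, 0($t7) → $t3=M[108]=7
add $t1, $t1, $t3 → $t1=(-6)+7=1
lw $t1, 0($t7) → $t1=M[108]=7
sub $t3, $t3, $t1 → $t3=7-7=0
add $t7, $t7, 4 → $t7=108+4=112
add $t6, $t6, 1 → $t6=3+1=4
cmp $t6, 6  (cmp 4,6)
bne loop: taken
lw $t3, 0($t7) → $t3=M[112]=16
add $t1, $t1, $t3 → $t1=7+16=23
lw $t1, 0($t7) → $t1=M[112]=16
sub $t3, $t3, $t1 → $t3=16-16=0
add $t7, $t7, 4 → $t7=112+4=116
add $t6, $t6, 1 → $t6=4+1=5
cmp $t6, 6  (cmp 5,6)
bne loop: taken
lw $t3, 0($t7) → $t3=M[116]=4
add $t1, $t1, $t3 → $t1=16+4=20
lw $t1, 0($t7) → $t1=M[116]=4
sub $t3, $t3, $t1 → $t3=4-4=0
add $t7, $t7, 4 → $t7=116+4=120
add $t6, $t6, 1 → $t6=5+1=6
cmp $t6, 6  (cmp 6,6)
bne loop: not taken
rem $t1, $t3, 3 → $t1=0%3=0
halt.
Total executed instructions: 46.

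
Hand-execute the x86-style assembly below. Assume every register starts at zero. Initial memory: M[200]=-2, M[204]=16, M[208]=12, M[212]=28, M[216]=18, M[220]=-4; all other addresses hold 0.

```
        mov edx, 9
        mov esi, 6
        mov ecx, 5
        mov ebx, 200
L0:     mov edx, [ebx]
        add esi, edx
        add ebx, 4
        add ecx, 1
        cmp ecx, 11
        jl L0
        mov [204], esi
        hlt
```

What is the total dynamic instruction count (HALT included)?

edx=9
esi=6
ecx=5
ebx=200
edx=M[200]=-2
esi=6+(-2)=4
ebx=200+4=204
ecx=5+1=6
cmp ecx, 11  (cmp 6,11)
jl L0: taken
edx=M[204]=16
esi=4+16=20
ebx=204+4=208
ecx=6+1=7
cmp ecx, 11  (cmp 7,11)
jl L0: taken
edx=M[208]=12
esi=20+12=32
ebx=208+4=212
ecx=7+1=8
cmp ecx, 11  (cmp 8,11)
jl L0: taken
edx=M[212]=28
esi=32+28=60
ebx=212+4=216
ecx=8+1=9
cmp ecx, 11  (cmp 9,11)
jl L0: taken
edx=M[216]=18
esi=60+18=78
ebx=216+4=220
ecx=9+1=10
cmp ecx, 11  (cmp 10,11)
jl L0: taken
edx=M[220]=-4
esi=78+(-4)=74
ebx=220+4=224
ecx=10+1=11
cmp ecx, 11  (cmp 11,11)
jl L0: not taken
mov [204], esi → M[204]=74
halt.
Total executed instructions: 42.

42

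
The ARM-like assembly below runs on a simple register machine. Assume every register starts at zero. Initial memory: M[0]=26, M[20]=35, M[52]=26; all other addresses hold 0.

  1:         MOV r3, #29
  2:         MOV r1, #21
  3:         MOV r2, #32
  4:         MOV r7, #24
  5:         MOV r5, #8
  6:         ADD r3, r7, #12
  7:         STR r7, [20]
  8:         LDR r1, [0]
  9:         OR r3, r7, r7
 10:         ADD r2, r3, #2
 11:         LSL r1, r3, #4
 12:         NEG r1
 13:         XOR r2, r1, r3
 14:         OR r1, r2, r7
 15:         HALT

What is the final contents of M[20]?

after MOV r3, #29: r3=29
after MOV r1, #21: r1=21
after MOV r2, #32: r2=32
after MOV r7, #24: r7=24
after MOV r5, #8: r5=8
after ADD r3, r7, #12: r3=24+12=36
STR r7, [20] → M[20]=24
after LDR r1, [0]: r1=M[0]=26
after OR r3, r7, r7: r3=24|24=24
after ADD r2, r3, #2: r2=24+2=26
after LSL r1, r3, #4: r1=24<<4=384
after NEG r1: r1=-(384)=-384
after XOR r2, r1, r3: r2=(-384)^24=-360
after OR r1, r2, r7: r1=(-360)|24=-360
halt.

24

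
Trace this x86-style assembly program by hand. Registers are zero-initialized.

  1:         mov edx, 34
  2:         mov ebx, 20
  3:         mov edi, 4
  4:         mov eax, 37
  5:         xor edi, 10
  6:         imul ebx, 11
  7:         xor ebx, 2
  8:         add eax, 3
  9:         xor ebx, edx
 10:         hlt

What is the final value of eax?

mov edx, 34 → edx=34
mov ebx, 20 → ebx=20
mov edi, 4 → edi=4
mov eax, 37 → eax=37
xor edi, 10 → edi=4^10=14
imul ebx, 11 → ebx=20*11=220
xor ebx, 2 → ebx=220^2=222
add eax, 3 → eax=37+3=40
xor ebx, edx → ebx=222^34=252
halt.

40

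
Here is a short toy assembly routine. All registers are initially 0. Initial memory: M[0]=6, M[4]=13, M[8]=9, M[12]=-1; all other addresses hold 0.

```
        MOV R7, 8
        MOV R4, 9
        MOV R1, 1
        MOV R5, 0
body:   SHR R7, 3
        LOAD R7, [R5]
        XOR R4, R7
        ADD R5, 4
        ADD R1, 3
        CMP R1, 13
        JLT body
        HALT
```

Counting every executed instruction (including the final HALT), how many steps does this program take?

33

R7=8
R4=9
R1=1
R5=0
R7=8>>3=1
R7=M[0]=6
R4=9^6=15
R5=0+4=4
R1=1+3=4
CMP R1, 13  (cmp 4,13)
JLT body: taken
R7=6>>3=0
R7=M[4]=13
R4=15^13=2
R5=4+4=8
R1=4+3=7
CMP R1, 13  (cmp 7,13)
JLT body: taken
R7=13>>3=1
R7=M[8]=9
R4=2^9=11
R5=8+4=12
R1=7+3=10
CMP R1, 13  (cmp 10,13)
JLT body: taken
R7=9>>3=1
R7=M[12]=-1
R4=11^(-1)=-12
R5=12+4=16
R1=10+3=13
CMP R1, 13  (cmp 13,13)
JLT body: not taken
halt.
Total executed instructions: 33.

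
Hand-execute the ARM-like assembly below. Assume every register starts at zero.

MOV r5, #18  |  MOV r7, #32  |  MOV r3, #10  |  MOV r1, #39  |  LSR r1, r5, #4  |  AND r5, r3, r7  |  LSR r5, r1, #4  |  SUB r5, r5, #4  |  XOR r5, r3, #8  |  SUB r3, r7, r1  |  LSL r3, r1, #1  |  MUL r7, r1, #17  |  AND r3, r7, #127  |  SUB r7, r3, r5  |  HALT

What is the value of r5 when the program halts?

2

MOV r5, #18 → r5=18
MOV r7, #32 → r7=32
MOV r3, #10 → r3=10
MOV r1, #39 → r1=39
LSR r1, r5, #4 → r1=18>>4=1
AND r5, r3, r7 → r5=10&32=0
LSR r5, r1, #4 → r5=1>>4=0
SUB r5, r5, #4 → r5=0-4=-4
XOR r5, r3, #8 → r5=10^8=2
SUB r3, r7, r1 → r3=32-1=31
LSL r3, r1, #1 → r3=1<<1=2
MUL r7, r1, #17 → r7=1*17=17
AND r3, r7, #127 → r3=17&127=17
SUB r7, r3, r5 → r7=17-2=15
halt.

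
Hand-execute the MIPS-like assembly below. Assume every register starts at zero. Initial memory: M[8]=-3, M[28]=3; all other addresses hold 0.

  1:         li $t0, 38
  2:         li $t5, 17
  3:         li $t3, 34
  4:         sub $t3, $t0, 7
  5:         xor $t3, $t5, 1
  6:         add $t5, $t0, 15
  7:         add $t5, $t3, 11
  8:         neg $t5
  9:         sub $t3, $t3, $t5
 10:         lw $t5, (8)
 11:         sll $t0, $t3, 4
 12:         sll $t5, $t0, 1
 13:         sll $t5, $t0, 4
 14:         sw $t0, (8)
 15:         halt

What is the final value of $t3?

43

after li $t0, 38: $t0=38
after li $t5, 17: $t5=17
after li $t3, 34: $t3=34
after sub $t3, $t0, 7: $t3=38-7=31
after xor $t3, $t5, 1: $t3=17^1=16
after add $t5, $t0, 15: $t5=38+15=53
after add $t5, $t3, 11: $t5=16+11=27
after neg $t5: $t5=-(27)=-27
after sub $t3, $t3, $t5: $t3=16-(-27)=43
after lw $t5, (8): $t5=M[8]=-3
after sll $t0, $t3, 4: $t0=43<<4=688
after sll $t5, $t0, 1: $t5=688<<1=1376
after sll $t5, $t0, 4: $t5=688<<4=11008
sw $t0, (8) → M[8]=688
halt.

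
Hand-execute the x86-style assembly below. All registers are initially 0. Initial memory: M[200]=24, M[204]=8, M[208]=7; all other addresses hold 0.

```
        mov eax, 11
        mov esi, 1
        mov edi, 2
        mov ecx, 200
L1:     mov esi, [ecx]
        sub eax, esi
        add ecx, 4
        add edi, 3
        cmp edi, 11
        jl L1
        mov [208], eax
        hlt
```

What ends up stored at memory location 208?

-28

mov eax, 11 → eax=11
mov esi, 1 → esi=1
mov edi, 2 → edi=2
mov ecx, 200 → ecx=200
mov esi, [ecx] → esi=M[200]=24
sub eax, esi → eax=11-24=-13
add ecx, 4 → ecx=200+4=204
add edi, 3 → edi=2+3=5
cmp edi, 11  (cmp 5,11)
jl L1: taken
mov esi, [ecx] → esi=M[204]=8
sub eax, esi → eax=(-13)-8=-21
add ecx, 4 → ecx=204+4=208
add edi, 3 → edi=5+3=8
cmp edi, 11  (cmp 8,11)
jl L1: taken
mov esi, [ecx] → esi=M[208]=7
sub eax, esi → eax=(-21)-7=-28
add ecx, 4 → ecx=208+4=212
add edi, 3 → edi=8+3=11
cmp edi, 11  (cmp 11,11)
jl L1: not taken
mov [208], eax → M[208]=-28
halt.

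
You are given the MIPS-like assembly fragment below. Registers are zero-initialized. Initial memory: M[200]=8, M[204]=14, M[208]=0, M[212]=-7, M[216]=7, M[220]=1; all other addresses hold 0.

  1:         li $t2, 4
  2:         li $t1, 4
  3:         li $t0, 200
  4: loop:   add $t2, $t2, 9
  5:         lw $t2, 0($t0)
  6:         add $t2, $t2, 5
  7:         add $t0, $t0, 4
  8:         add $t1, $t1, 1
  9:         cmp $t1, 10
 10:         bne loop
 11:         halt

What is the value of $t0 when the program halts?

224

$t2=4
$t1=4
$t0=200
$t2=4+9=13
$t2=M[200]=8
$t2=8+5=13
$t0=200+4=204
$t1=4+1=5
cmp $t1, 10  (cmp 5,10)
bne loop: taken
$t2=13+9=22
$t2=M[204]=14
$t2=14+5=19
$t0=204+4=208
$t1=5+1=6
cmp $t1, 10  (cmp 6,10)
bne loop: taken
$t2=19+9=28
$t2=M[208]=0
$t2=0+5=5
$t0=208+4=212
$t1=6+1=7
cmp $t1, 10  (cmp 7,10)
bne loop: taken
$t2=5+9=14
$t2=M[212]=-7
$t2=(-7)+5=-2
$t0=212+4=216
$t1=7+1=8
cmp $t1, 10  (cmp 8,10)
bne loop: taken
$t2=(-2)+9=7
$t2=M[216]=7
$t2=7+5=12
$t0=216+4=220
$t1=8+1=9
cmp $t1, 10  (cmp 9,10)
bne loop: taken
$t2=12+9=21
$t2=M[220]=1
$t2=1+5=6
$t0=220+4=224
$t1=9+1=10
cmp $t1, 10  (cmp 10,10)
bne loop: not taken
halt.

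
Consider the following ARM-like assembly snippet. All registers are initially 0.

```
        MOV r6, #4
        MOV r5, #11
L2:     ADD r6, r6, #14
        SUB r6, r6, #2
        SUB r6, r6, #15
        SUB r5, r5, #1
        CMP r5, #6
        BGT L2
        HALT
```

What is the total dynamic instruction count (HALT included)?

33

MOV r6, #4 → r6=4
MOV r5, #11 → r5=11
ADD r6, r6, #14 → r6=4+14=18
SUB r6, r6, #2 → r6=18-2=16
SUB r6, r6, #15 → r6=16-15=1
SUB r5, r5, #1 → r5=11-1=10
CMP r5, #6  (cmp 10,6)
BGT L2: taken
ADD r6, r6, #14 → r6=1+14=15
SUB r6, r6, #2 → r6=15-2=13
SUB r6, r6, #15 → r6=13-15=-2
SUB r5, r5, #1 → r5=10-1=9
CMP r5, #6  (cmp 9,6)
BGT L2: taken
ADD r6, r6, #14 → r6=(-2)+14=12
SUB r6, r6, #2 → r6=12-2=10
SUB r6, r6, #15 → r6=10-15=-5
SUB r5, r5, #1 → r5=9-1=8
CMP r5, #6  (cmp 8,6)
BGT L2: taken
ADD r6, r6, #14 → r6=(-5)+14=9
SUB r6, r6, #2 → r6=9-2=7
SUB r6, r6, #15 → r6=7-15=-8
SUB r5, r5, #1 → r5=8-1=7
CMP r5, #6  (cmp 7,6)
BGT L2: taken
ADD r6, r6, #14 → r6=(-8)+14=6
SUB r6, r6, #2 → r6=6-2=4
SUB r6, r6, #15 → r6=4-15=-11
SUB r5, r5, #1 → r5=7-1=6
CMP r5, #6  (cmp 6,6)
BGT L2: not taken
halt.
Total executed instructions: 33.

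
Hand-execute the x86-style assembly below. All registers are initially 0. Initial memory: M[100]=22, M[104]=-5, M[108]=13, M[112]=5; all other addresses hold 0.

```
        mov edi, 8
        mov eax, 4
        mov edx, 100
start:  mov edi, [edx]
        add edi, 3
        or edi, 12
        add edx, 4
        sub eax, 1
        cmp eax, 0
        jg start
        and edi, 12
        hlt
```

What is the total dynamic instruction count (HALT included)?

mov edi, 8 → edi=8
mov eax, 4 → eax=4
mov edx, 100 → edx=100
mov edi, [edx] → edi=M[100]=22
add edi, 3 → edi=22+3=25
or edi, 12 → edi=25|12=29
add edx, 4 → edx=100+4=104
sub eax, 1 → eax=4-1=3
cmp eax, 0  (cmp 3,0)
jg start: taken
mov edi, [edx] → edi=M[104]=-5
add edi, 3 → edi=(-5)+3=-2
or edi, 12 → edi=(-2)|12=-2
add edx, 4 → edx=104+4=108
sub eax, 1 → eax=3-1=2
cmp eax, 0  (cmp 2,0)
jg start: taken
mov edi, [edx] → edi=M[108]=13
add edi, 3 → edi=13+3=16
or edi, 12 → edi=16|12=28
add edx, 4 → edx=108+4=112
sub eax, 1 → eax=2-1=1
cmp eax, 0  (cmp 1,0)
jg start: taken
mov edi, [edx] → edi=M[112]=5
add edi, 3 → edi=5+3=8
or edi, 12 → edi=8|12=12
add edx, 4 → edx=112+4=116
sub eax, 1 → eax=1-1=0
cmp eax, 0  (cmp 0,0)
jg start: not taken
and edi, 12 → edi=12&12=12
halt.
Total executed instructions: 33.

33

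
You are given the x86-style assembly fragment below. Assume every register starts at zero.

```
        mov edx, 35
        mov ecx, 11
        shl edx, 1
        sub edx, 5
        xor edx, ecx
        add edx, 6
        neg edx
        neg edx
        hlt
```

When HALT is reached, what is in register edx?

80

mov edx, 35 → edx=35
mov ecx, 11 → ecx=11
shl edx, 1 → edx=35<<1=70
sub edx, 5 → edx=70-5=65
xor edx, ecx → edx=65^11=74
add edx, 6 → edx=74+6=80
neg edx → edx=-(80)=-80
neg edx → edx=-(-80)=80
halt.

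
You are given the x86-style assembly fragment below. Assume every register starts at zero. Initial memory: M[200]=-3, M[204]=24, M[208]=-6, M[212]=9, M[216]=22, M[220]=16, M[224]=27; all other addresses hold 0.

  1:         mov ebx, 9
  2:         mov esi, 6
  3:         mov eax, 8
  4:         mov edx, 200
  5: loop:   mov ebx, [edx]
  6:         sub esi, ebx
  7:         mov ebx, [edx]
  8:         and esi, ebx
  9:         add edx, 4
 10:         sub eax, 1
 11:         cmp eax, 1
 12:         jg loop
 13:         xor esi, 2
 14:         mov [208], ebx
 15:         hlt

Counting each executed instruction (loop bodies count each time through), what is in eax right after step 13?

7

ebx=9
esi=6
eax=8
edx=200
ebx=M[200]=-3
esi=6-(-3)=9
ebx=M[200]=-3
esi=9&(-3)=9
edx=200+4=204
eax=8-1=7
cmp eax, 1  (cmp 7,1)
jg loop: taken
ebx=M[204]=24
After step 13: eax = 7.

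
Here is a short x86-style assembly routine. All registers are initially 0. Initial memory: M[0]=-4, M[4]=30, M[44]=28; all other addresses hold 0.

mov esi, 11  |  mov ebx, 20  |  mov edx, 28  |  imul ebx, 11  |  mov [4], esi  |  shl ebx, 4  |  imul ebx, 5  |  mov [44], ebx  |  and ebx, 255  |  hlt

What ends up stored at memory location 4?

11

esi=11
ebx=20
edx=28
ebx=20*11=220
mov [4], esi → M[4]=11
ebx=220<<4=3520
ebx=3520*5=17600
mov [44], ebx → M[44]=17600
ebx=17600&255=192
halt.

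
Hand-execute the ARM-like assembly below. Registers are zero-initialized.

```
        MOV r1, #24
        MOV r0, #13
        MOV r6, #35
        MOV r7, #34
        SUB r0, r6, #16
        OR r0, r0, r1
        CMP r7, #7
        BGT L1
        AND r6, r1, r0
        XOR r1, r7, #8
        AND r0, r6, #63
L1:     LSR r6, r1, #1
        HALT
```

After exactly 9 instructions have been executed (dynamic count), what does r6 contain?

12

r1=24
r0=13
r6=35
r7=34
r0=35-16=19
r0=19|24=27
CMP r7, #7  (cmp 34,7)
BGT L1: taken
r6=24>>1=12
After step 9: r6 = 12.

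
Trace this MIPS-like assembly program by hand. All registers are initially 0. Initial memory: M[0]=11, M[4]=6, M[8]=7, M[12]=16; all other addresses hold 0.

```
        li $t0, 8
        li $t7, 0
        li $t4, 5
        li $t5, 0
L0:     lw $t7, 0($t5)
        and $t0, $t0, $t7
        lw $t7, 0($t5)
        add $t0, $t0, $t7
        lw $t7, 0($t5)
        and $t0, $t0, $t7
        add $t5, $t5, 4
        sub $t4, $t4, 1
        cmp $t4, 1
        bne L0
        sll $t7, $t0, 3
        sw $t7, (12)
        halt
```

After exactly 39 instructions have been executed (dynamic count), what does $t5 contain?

after li $t0, 8: $t0=8
after li $t7, 0: $t7=0
after li $t4, 5: $t4=5
after li $t5, 0: $t5=0
after lw $t7, 0($t5): $t7=M[0]=11
after and $t0, $t0, $t7: $t0=8&11=8
after lw $t7, 0($t5): $t7=M[0]=11
after add $t0, $t0, $t7: $t0=8+11=19
after lw $t7, 0($t5): $t7=M[0]=11
after and $t0, $t0, $t7: $t0=19&11=3
after add $t5, $t5, 4: $t5=0+4=4
after sub $t4, $t4, 1: $t4=5-1=4
cmp $t4, 1  (cmp 4,1)
bne L0: taken
after lw $t7, 0($t5): $t7=M[4]=6
after and $t0, $t0, $t7: $t0=3&6=2
after lw $t7, 0($t5): $t7=M[4]=6
after add $t0, $t0, $t7: $t0=2+6=8
after lw $t7, 0($t5): $t7=M[4]=6
after and $t0, $t0, $t7: $t0=8&6=0
after add $t5, $t5, 4: $t5=4+4=8
after sub $t4, $t4, 1: $t4=4-1=3
cmp $t4, 1  (cmp 3,1)
bne L0: taken
after lw $t7, 0($t5): $t7=M[8]=7
after and $t0, $t0, $t7: $t0=0&7=0
after lw $t7, 0($t5): $t7=M[8]=7
after add $t0, $t0, $t7: $t0=0+7=7
after lw $t7, 0($t5): $t7=M[8]=7
after and $t0, $t0, $t7: $t0=7&7=7
after add $t5, $t5, 4: $t5=8+4=12
after sub $t4, $t4, 1: $t4=3-1=2
cmp $t4, 1  (cmp 2,1)
bne L0: taken
after lw $t7, 0($t5): $t7=M[12]=16
after and $t0, $t0, $t7: $t0=7&16=0
after lw $t7, 0($t5): $t7=M[12]=16
after add $t0, $t0, $t7: $t0=0+16=16
after lw $t7, 0($t5): $t7=M[12]=16
After step 39: $t5 = 12.

12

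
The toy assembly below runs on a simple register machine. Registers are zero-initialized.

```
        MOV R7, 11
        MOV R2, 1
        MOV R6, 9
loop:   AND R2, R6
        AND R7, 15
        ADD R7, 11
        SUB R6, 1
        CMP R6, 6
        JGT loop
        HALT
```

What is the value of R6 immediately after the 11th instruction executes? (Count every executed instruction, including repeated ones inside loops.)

8

after MOV R7, 11: R7=11
after MOV R2, 1: R2=1
after MOV R6, 9: R6=9
after AND R2, R6: R2=1&9=1
after AND R7, 15: R7=11&15=11
after ADD R7, 11: R7=11+11=22
after SUB R6, 1: R6=9-1=8
CMP R6, 6  (cmp 8,6)
JGT loop: taken
after AND R2, R6: R2=1&8=0
after AND R7, 15: R7=22&15=6
After step 11: R6 = 8.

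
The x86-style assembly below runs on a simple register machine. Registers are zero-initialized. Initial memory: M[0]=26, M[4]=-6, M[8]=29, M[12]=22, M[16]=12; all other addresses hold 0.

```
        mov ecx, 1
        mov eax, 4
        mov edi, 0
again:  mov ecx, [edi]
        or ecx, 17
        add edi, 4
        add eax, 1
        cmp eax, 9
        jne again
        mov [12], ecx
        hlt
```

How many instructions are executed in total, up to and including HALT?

ecx=1
eax=4
edi=0
ecx=M[0]=26
ecx=26|17=27
edi=0+4=4
eax=4+1=5
cmp eax, 9  (cmp 5,9)
jne again: taken
ecx=M[4]=-6
ecx=(-6)|17=-5
edi=4+4=8
eax=5+1=6
cmp eax, 9  (cmp 6,9)
jne again: taken
ecx=M[8]=29
ecx=29|17=29
edi=8+4=12
eax=6+1=7
cmp eax, 9  (cmp 7,9)
jne again: taken
ecx=M[12]=22
ecx=22|17=23
edi=12+4=16
eax=7+1=8
cmp eax, 9  (cmp 8,9)
jne again: taken
ecx=M[16]=12
ecx=12|17=29
edi=16+4=20
eax=8+1=9
cmp eax, 9  (cmp 9,9)
jne again: not taken
mov [12], ecx → M[12]=29
halt.
Total executed instructions: 35.

35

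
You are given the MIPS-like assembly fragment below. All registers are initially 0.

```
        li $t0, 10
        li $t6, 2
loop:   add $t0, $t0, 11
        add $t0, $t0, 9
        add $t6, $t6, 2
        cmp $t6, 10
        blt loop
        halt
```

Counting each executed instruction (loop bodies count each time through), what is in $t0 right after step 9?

after li $t0, 10: $t0=10
after li $t6, 2: $t6=2
after add $t0, $t0, 11: $t0=10+11=21
after add $t0, $t0, 9: $t0=21+9=30
after add $t6, $t6, 2: $t6=2+2=4
cmp $t6, 10  (cmp 4,10)
blt loop: taken
after add $t0, $t0, 11: $t0=30+11=41
after add $t0, $t0, 9: $t0=41+9=50
After step 9: $t0 = 50.

50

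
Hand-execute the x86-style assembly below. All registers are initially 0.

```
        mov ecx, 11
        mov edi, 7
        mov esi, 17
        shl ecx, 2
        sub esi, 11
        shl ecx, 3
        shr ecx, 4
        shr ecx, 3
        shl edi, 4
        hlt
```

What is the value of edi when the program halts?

mov ecx, 11 → ecx=11
mov edi, 7 → edi=7
mov esi, 17 → esi=17
shl ecx, 2 → ecx=11<<2=44
sub esi, 11 → esi=17-11=6
shl ecx, 3 → ecx=44<<3=352
shr ecx, 4 → ecx=352>>4=22
shr ecx, 3 → ecx=22>>3=2
shl edi, 4 → edi=7<<4=112
halt.

112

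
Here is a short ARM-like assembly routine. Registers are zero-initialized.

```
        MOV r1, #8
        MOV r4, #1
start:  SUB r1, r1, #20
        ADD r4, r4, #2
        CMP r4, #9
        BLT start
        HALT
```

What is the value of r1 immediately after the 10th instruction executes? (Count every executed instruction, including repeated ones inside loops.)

after MOV r1, #8: r1=8
after MOV r4, #1: r4=1
after SUB r1, r1, #20: r1=8-20=-12
after ADD r4, r4, #2: r4=1+2=3
CMP r4, #9  (cmp 3,9)
BLT start: taken
after SUB r1, r1, #20: r1=(-12)-20=-32
after ADD r4, r4, #2: r4=3+2=5
CMP r4, #9  (cmp 5,9)
BLT start: taken
After step 10: r1 = -32.

-32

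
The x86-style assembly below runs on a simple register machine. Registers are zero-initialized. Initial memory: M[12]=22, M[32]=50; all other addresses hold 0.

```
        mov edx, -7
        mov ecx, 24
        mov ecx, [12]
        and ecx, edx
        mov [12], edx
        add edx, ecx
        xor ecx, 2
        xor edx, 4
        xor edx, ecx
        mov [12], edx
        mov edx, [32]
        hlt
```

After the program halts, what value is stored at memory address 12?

mov edx, -7 → edx=-7
mov ecx, 24 → ecx=24
mov ecx, [12] → ecx=M[12]=22
and ecx, edx → ecx=22&(-7)=16
mov [12], edx → M[12]=-7
add edx, ecx → edx=(-7)+16=9
xor ecx, 2 → ecx=16^2=18
xor edx, 4 → edx=9^4=13
xor edx, ecx → edx=13^18=31
mov [12], edx → M[12]=31
mov edx, [32] → edx=M[32]=50
halt.

31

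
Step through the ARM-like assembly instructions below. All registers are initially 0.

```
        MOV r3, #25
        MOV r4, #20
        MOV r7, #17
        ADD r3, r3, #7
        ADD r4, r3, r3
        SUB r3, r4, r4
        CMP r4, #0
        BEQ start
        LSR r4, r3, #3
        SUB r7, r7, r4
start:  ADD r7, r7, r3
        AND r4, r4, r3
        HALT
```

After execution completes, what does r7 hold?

r3=25
r4=20
r7=17
r3=25+7=32
r4=32+32=64
r3=64-64=0
CMP r4, #0  (cmp 64,0)
BEQ start: not taken
r4=0>>3=0
r7=17-0=17
r7=17+0=17
r4=0&0=0
halt.

17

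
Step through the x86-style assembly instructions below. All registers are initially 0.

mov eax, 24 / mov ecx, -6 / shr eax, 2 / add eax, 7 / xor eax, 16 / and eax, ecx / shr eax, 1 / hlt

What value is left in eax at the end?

12

after mov eax, 24: eax=24
after mov ecx, -6: ecx=-6
after shr eax, 2: eax=24>>2=6
after add eax, 7: eax=6+7=13
after xor eax, 16: eax=13^16=29
after and eax, ecx: eax=29&(-6)=24
after shr eax, 1: eax=24>>1=12
halt.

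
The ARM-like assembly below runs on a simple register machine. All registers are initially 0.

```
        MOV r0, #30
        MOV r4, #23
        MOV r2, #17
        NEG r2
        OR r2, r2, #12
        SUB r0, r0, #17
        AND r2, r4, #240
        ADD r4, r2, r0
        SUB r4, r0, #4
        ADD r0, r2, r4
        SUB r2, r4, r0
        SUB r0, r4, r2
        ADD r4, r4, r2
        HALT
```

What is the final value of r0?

25

after MOV r0, #30: r0=30
after MOV r4, #23: r4=23
after MOV r2, #17: r2=17
after NEG r2: r2=-(17)=-17
after OR r2, r2, #12: r2=(-17)|12=-17
after SUB r0, r0, #17: r0=30-17=13
after AND r2, r4, #240: r2=23&240=16
after ADD r4, r2, r0: r4=16+13=29
after SUB r4, r0, #4: r4=13-4=9
after ADD r0, r2, r4: r0=16+9=25
after SUB r2, r4, r0: r2=9-25=-16
after SUB r0, r4, r2: r0=9-(-16)=25
after ADD r4, r4, r2: r4=9+(-16)=-7
halt.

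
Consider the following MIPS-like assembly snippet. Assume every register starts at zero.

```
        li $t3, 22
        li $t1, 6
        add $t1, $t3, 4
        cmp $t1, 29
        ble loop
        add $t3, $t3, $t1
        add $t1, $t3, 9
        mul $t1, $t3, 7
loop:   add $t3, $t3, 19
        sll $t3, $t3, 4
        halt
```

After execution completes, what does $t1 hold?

26

li $t3, 22 → $t3=22
li $t1, 6 → $t1=6
add $t1, $t3, 4 → $t1=22+4=26
cmp $t1, 29  (cmp 26,29)
ble loop: taken
add $t3, $t3, 19 → $t3=22+19=41
sll $t3, $t3, 4 → $t3=41<<4=656
halt.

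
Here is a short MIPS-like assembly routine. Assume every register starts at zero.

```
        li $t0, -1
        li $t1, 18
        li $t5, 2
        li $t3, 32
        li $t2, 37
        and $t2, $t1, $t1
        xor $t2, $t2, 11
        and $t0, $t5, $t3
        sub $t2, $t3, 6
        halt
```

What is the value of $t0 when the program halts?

$t0=-1
$t1=18
$t5=2
$t3=32
$t2=37
$t2=18&18=18
$t2=18^11=25
$t0=2&32=0
$t2=32-6=26
halt.

0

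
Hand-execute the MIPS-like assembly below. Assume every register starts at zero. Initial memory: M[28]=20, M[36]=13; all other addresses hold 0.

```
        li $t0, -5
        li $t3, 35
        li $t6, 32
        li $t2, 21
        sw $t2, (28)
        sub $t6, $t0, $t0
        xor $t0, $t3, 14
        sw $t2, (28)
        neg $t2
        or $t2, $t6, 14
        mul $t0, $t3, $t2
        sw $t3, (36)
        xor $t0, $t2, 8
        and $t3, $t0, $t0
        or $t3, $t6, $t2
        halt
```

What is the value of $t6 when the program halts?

0

after li $t0, -5: $t0=-5
after li $t3, 35: $t3=35
after li $t6, 32: $t6=32
after li $t2, 21: $t2=21
sw $t2, (28) → M[28]=21
after sub $t6, $t0, $t0: $t6=(-5)-(-5)=0
after xor $t0, $t3, 14: $t0=35^14=45
sw $t2, (28) → M[28]=21
after neg $t2: $t2=-(21)=-21
after or $t2, $t6, 14: $t2=0|14=14
after mul $t0, $t3, $t2: $t0=35*14=490
sw $t3, (36) → M[36]=35
after xor $t0, $t2, 8: $t0=14^8=6
after and $t3, $t0, $t0: $t3=6&6=6
after or $t3, $t6, $t2: $t3=0|14=14
halt.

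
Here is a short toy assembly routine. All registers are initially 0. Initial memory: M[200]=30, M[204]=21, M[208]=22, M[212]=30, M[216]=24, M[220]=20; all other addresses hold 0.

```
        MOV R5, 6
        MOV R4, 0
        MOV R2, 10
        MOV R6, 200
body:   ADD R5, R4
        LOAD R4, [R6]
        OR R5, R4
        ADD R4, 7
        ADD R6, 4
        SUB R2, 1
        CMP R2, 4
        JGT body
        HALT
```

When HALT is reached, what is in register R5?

MOV R5, 6 → R5=6
MOV R4, 0 → R4=0
MOV R2, 10 → R2=10
MOV R6, 200 → R6=200
ADD R5, R4 → R5=6+0=6
LOAD R4, [R6] → R4=M[200]=30
OR R5, R4 → R5=6|30=30
ADD R4, 7 → R4=30+7=37
ADD R6, 4 → R6=200+4=204
SUB R2, 1 → R2=10-1=9
CMP R2, 4  (cmp 9,4)
JGT body: taken
ADD R5, R4 → R5=30+37=67
LOAD R4, [R6] → R4=M[204]=21
OR R5, R4 → R5=67|21=87
ADD R4, 7 → R4=21+7=28
ADD R6, 4 → R6=204+4=208
SUB R2, 1 → R2=9-1=8
CMP R2, 4  (cmp 8,4)
JGT body: taken
ADD R5, R4 → R5=87+28=115
LOAD R4, [R6] → R4=M[208]=22
OR R5, R4 → R5=115|22=119
ADD R4, 7 → R4=22+7=29
ADD R6, 4 → R6=208+4=212
SUB R2, 1 → R2=8-1=7
CMP R2, 4  (cmp 7,4)
JGT body: taken
ADD R5, R4 → R5=119+29=148
LOAD R4, [R6] → R4=M[212]=30
OR R5, R4 → R5=148|30=158
ADD R4, 7 → R4=30+7=37
ADD R6, 4 → R6=212+4=216
SUB R2, 1 → R2=7-1=6
CMP R2, 4  (cmp 6,4)
JGT body: taken
ADD R5, R4 → R5=158+37=195
LOAD R4, [R6] → R4=M[216]=24
OR R5, R4 → R5=195|24=219
ADD R4, 7 → R4=24+7=31
ADD R6, 4 → R6=216+4=220
SUB R2, 1 → R2=6-1=5
CMP R2, 4  (cmp 5,4)
JGT body: taken
ADD R5, R4 → R5=219+31=250
LOAD R4, [R6] → R4=M[220]=20
OR R5, R4 → R5=250|20=254
ADD R4, 7 → R4=20+7=27
ADD R6, 4 → R6=220+4=224
SUB R2, 1 → R2=5-1=4
CMP R2, 4  (cmp 4,4)
JGT body: not taken
halt.

254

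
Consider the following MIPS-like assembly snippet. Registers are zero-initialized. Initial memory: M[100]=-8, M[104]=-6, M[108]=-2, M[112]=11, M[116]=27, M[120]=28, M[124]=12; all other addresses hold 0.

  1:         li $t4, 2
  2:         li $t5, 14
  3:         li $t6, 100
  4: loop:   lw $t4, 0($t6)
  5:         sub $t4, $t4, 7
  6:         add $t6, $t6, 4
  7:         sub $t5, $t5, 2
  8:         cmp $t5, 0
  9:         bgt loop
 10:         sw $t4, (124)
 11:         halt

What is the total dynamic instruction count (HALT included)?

47

li $t4, 2 → $t4=2
li $t5, 14 → $t5=14
li $t6, 100 → $t6=100
lw $t4, 0($t6) → $t4=M[100]=-8
sub $t4, $t4, 7 → $t4=(-8)-7=-15
add $t6, $t6, 4 → $t6=100+4=104
sub $t5, $t5, 2 → $t5=14-2=12
cmp $t5, 0  (cmp 12,0)
bgt loop: taken
lw $t4, 0($t6) → $t4=M[104]=-6
sub $t4, $t4, 7 → $t4=(-6)-7=-13
add $t6, $t6, 4 → $t6=104+4=108
sub $t5, $t5, 2 → $t5=12-2=10
cmp $t5, 0  (cmp 10,0)
bgt loop: taken
lw $t4, 0($t6) → $t4=M[108]=-2
sub $t4, $t4, 7 → $t4=(-2)-7=-9
add $t6, $t6, 4 → $t6=108+4=112
sub $t5, $t5, 2 → $t5=10-2=8
cmp $t5, 0  (cmp 8,0)
bgt loop: taken
lw $t4, 0($t6) → $t4=M[112]=11
sub $t4, $t4, 7 → $t4=11-7=4
add $t6, $t6, 4 → $t6=112+4=116
sub $t5, $t5, 2 → $t5=8-2=6
cmp $t5, 0  (cmp 6,0)
bgt loop: taken
lw $t4, 0($t6) → $t4=M[116]=27
sub $t4, $t4, 7 → $t4=27-7=20
add $t6, $t6, 4 → $t6=116+4=120
sub $t5, $t5, 2 → $t5=6-2=4
cmp $t5, 0  (cmp 4,0)
bgt loop: taken
lw $t4, 0($t6) → $t4=M[120]=28
sub $t4, $t4, 7 → $t4=28-7=21
add $t6, $t6, 4 → $t6=120+4=124
sub $t5, $t5, 2 → $t5=4-2=2
cmp $t5, 0  (cmp 2,0)
bgt loop: taken
lw $t4, 0($t6) → $t4=M[124]=12
sub $t4, $t4, 7 → $t4=12-7=5
add $t6, $t6, 4 → $t6=124+4=128
sub $t5, $t5, 2 → $t5=2-2=0
cmp $t5, 0  (cmp 0,0)
bgt loop: not taken
sw $t4, (124) → M[124]=5
halt.
Total executed instructions: 47.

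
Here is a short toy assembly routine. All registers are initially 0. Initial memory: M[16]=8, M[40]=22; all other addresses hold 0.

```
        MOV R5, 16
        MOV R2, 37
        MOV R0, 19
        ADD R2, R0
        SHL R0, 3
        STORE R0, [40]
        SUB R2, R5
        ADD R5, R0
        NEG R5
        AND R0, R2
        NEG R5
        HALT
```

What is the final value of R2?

40

after MOV R5, 16: R5=16
after MOV R2, 37: R2=37
after MOV R0, 19: R0=19
after ADD R2, R0: R2=37+19=56
after SHL R0, 3: R0=19<<3=152
STORE R0, [40] → M[40]=152
after SUB R2, R5: R2=56-16=40
after ADD R5, R0: R5=16+152=168
after NEG R5: R5=-(168)=-168
after AND R0, R2: R0=152&40=8
after NEG R5: R5=-(-168)=168
halt.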